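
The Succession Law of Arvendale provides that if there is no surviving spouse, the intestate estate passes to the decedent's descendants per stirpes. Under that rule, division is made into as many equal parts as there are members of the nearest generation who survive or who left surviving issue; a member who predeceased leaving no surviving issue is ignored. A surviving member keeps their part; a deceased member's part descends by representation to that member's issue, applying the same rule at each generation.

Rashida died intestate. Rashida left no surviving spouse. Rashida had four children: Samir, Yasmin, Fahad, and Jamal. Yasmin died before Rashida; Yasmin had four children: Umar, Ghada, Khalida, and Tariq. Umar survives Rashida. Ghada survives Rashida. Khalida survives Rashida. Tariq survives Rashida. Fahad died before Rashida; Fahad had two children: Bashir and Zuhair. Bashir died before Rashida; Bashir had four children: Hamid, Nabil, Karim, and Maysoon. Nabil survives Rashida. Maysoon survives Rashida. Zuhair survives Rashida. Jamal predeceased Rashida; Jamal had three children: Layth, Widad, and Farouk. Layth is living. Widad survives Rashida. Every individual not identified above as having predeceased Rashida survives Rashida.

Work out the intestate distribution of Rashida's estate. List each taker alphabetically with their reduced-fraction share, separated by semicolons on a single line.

There is no surviving spouse, so the entire estate passes to Rashida's descendants per stirpes.
The estate is divided into 4 equal shares of 1/4 among Samir, Yasmin, Fahad, Jamal.
Samir is living and takes 1/4.
Yasmin predeceased; the 1/4 allotted to Yasmin's branch passes to Yasmin's issue by representation.
The 1/4 is divided into 4 equal shares of 1/16 among Umar, Ghada, Khalida, Tariq.
Umar is living and takes 1/16.
Ghada is living and takes 1/16.
Khalida is living and takes 1/16.
Tariq is living and takes 1/16.
Fahad predeceased; the 1/4 allotted to Fahad's branch passes to Fahad's issue by representation.
The 1/4 is divided into 2 equal shares of 1/8 among Bashir, Zuhair.
Bashir predeceased; the 1/8 allotted to Bashir's branch passes to Bashir's issue by representation.
The 1/8 is divided into 4 equal shares of 1/32 among Hamid, Nabil, Karim, Maysoon.
Hamid is living and takes 1/32.
Nabil is living and takes 1/32.
Karim is living and takes 1/32.
Maysoon is living and takes 1/32.
Zuhair is living and takes 1/8.
Jamal predeceased; the 1/4 allotted to Jamal's branch passes to Jamal's issue by representation.
The 1/4 is divided into 3 equal shares of 1/12 among Layth, Widad, Farouk.
Layth is living and takes 1/12.
Widad is living and takes 1/12.
Farouk is living and takes 1/12.

Farouk 1/12; Ghada 1/16; Hamid 1/32; Karim 1/32; Khalida 1/16; Layth 1/12; Maysoon 1/32; Nabil 1/32; Samir 1/4; Tariq 1/16; Umar 1/16; Widad 1/12; Zuhair 1/8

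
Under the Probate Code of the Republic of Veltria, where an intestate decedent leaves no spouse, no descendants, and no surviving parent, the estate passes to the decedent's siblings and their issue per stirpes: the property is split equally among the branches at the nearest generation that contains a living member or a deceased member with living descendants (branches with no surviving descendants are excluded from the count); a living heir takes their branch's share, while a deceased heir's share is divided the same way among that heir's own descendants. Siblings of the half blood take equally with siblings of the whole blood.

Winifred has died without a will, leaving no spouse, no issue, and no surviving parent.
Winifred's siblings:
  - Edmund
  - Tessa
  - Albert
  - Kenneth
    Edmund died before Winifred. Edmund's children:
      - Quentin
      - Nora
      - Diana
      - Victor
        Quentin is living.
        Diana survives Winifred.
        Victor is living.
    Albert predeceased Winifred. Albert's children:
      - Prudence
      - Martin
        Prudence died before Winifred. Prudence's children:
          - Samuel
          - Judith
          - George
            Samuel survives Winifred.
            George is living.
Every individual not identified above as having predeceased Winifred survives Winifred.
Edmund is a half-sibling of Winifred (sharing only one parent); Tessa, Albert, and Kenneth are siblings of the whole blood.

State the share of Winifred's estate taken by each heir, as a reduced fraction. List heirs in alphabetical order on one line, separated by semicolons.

No spouse, descendants, or parent survives, so the estate passes to Winifred's siblings per stirpes.
Half-blood and whole-blood siblings take equally under the stated rule.
The estate is divided into 4 equal shares of 1/4 among Edmund, Tessa, Albert, Kenneth.
Edmund predeceased; the 1/4 allotted to Edmund's branch passes to Edmund's issue by representation.
The 1/4 is divided into 4 equal shares of 1/16 among Quentin, Nora, Diana, Victor.
Quentin is living and takes 1/16.
Nora is living and takes 1/16.
Diana is living and takes 1/16.
Victor is living and takes 1/16.
Tessa is living and takes 1/4.
Albert predeceased; the 1/4 allotted to Albert's branch passes to Albert's issue by representation.
The 1/4 is divided into 2 equal shares of 1/8 among Prudence, Martin.
Prudence predeceased; the 1/8 allotted to Prudence's branch passes to Prudence's issue by representation.
The 1/8 is divided into 3 equal shares of 1/24 among Samuel, Judith, George.
Samuel is living and takes 1/24.
Judith is living and takes 1/24.
George is living and takes 1/24.
Martin is living and takes 1/8.
Kenneth is living and takes 1/4.

Diana 1/16; George 1/24; Judith 1/24; Kenneth 1/4; Martin 1/8; Nora 1/16; Quentin 1/16; Samuel 1/24; Tessa 1/4; Victor 1/16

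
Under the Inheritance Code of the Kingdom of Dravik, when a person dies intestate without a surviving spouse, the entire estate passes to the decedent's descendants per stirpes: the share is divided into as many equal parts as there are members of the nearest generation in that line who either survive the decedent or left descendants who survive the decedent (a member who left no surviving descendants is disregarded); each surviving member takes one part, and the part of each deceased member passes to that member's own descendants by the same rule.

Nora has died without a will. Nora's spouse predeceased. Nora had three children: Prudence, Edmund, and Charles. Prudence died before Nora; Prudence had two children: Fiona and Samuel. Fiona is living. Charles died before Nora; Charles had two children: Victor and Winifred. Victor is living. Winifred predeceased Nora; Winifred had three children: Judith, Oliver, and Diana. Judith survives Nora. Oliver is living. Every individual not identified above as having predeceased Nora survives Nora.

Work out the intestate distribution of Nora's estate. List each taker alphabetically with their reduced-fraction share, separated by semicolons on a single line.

There is no surviving spouse, so the entire estate passes to Nora's descendants per stirpes.
The estate is divided into 3 equal shares of 1/3 among Prudence, Edmund, Charles.
Prudence predeceased; the 1/3 allotted to Prudence's branch passes to Prudence's issue by representation.
The 1/3 is divided into 2 equal shares of 1/6 among Fiona, Samuel.
Fiona is living and takes 1/6.
Samuel is living and takes 1/6.
Edmund is living and takes 1/3.
Charles predeceased; the 1/3 allotted to Charles's branch passes to Charles's issue by representation.
The 1/3 is divided into 2 equal shares of 1/6 among Victor, Winifred.
Victor is living and takes 1/6.
Winifred predeceased; the 1/6 allotted to Winifred's branch passes to Winifred's issue by representation.
The 1/6 is divided into 3 equal shares of 1/18 among Judith, Oliver, Diana.
Judith is living and takes 1/18.
Oliver is living and takes 1/18.
Diana is living and takes 1/18.

Diana 1/18; Edmund 1/3; Fiona 1/6; Judith 1/18; Oliver 1/18; Samuel 1/6; Victor 1/6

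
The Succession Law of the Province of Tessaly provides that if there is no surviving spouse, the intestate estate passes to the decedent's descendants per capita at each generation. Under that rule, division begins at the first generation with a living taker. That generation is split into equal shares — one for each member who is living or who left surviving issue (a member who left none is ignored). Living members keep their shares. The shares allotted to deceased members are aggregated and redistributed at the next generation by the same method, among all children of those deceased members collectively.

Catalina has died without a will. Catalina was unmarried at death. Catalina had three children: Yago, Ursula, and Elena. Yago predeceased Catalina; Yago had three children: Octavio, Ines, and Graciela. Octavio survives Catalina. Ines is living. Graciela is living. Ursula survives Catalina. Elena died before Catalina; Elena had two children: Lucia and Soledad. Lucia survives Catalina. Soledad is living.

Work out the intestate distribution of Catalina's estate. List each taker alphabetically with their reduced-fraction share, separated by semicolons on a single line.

Graciela 2/15; Ines 2/15; Lucia 2/15; Octavio 2/15; Soledad 2/15; Ursula 1/3

There is no surviving spouse, so the entire estate passes to Catalina's descendants per capita at each generation.
At generation 1 (Yago, Ursula, Elena) there are 3 shares of (1)/3 = 1/3 each.
Living: Ursula — each takes 1/3.
Deceased: Yago and Elena. Their combined 2/3 is pooled and carried to generation 2.
At generation 2 (Octavio, Ines, Graciela, Lucia, Soledad) there are 5 shares of (2/3)/5 = 2/15 each.
Living: Octavio, Ines, Graciela, Lucia, and Soledad — each takes 2/15.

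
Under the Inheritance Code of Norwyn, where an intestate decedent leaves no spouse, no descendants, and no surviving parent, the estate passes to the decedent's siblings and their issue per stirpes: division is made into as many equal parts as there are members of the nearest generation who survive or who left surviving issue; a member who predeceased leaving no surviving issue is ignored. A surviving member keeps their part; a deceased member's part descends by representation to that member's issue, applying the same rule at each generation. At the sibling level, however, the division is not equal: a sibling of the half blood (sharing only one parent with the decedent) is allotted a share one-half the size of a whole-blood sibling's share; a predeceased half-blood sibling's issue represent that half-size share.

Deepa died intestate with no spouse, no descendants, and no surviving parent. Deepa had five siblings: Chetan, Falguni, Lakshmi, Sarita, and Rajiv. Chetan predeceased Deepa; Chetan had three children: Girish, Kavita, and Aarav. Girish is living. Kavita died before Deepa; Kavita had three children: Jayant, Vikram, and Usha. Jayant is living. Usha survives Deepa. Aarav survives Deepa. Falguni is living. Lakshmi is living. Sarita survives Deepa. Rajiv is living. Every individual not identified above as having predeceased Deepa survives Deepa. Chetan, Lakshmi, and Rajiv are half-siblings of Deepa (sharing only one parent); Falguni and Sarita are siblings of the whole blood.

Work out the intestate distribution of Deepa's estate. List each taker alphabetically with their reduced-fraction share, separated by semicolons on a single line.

Aarav 1/21; Falguni 2/7; Girish 1/21; Jayant 1/63; Lakshmi 1/7; Rajiv 1/7; Sarita 2/7; Usha 1/63; Vikram 1/63

No spouse, descendants, or parent survives, so the estate passes to Deepa's siblings per stirpes.
Half-blood siblings count for one-half the weight of whole-blood siblings at the initial division.
Dividing 1 in proportion to weights (total weight 7/2): Chetan (weight 1/2) → 1/7; Falguni (weight 1) → 2/7; Lakshmi (weight 1/2) → 1/7; Sarita (weight 1) → 2/7; Rajiv (weight 1/2) → 1/7.
Chetan predeceased; the 1/7 allotted to Chetan's branch passes to Chetan's issue by representation.
The 1/7 is divided into 3 equal shares of 1/21 among Girish, Kavita, Aarav.
Girish is living and takes 1/21.
Kavita predeceased; the 1/21 allotted to Kavita's branch passes to Kavita's issue by representation.
The 1/21 is divided into 3 equal shares of 1/63 among Jayant, Vikram, Usha.
Jayant is living and takes 1/63.
Vikram is living and takes 1/63.
Usha is living and takes 1/63.
Aarav is living and takes 1/21.
Falguni is living and takes 2/7.
Lakshmi is living and takes 1/7.
Sarita is living and takes 2/7.
Rajiv is living and takes 1/7.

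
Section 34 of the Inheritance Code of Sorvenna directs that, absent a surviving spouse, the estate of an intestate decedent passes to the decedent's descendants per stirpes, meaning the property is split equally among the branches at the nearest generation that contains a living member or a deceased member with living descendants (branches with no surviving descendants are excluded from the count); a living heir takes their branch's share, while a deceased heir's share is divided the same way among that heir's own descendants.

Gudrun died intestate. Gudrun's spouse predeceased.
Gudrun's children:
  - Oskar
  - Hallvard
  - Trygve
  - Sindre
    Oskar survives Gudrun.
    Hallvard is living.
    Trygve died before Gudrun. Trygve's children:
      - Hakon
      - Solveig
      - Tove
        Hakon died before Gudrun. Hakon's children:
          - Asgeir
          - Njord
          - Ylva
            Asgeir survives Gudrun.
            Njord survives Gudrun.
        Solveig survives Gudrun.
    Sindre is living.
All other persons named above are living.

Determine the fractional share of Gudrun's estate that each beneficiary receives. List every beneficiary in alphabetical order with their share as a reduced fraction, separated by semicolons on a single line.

There is no surviving spouse, so the entire estate passes to Gudrun's descendants per stirpes.
The estate is divided into 4 equal shares of 1/4 among Oskar, Hallvard, Trygve, Sindre.
Oskar is living and takes 1/4.
Hallvard is living and takes 1/4.
Trygve predeceased; the 1/4 allotted to Trygve's branch passes to Trygve's issue by representation.
The 1/4 is divided into 3 equal shares of 1/12 among Hakon, Solveig, Tove.
Hakon predeceased; the 1/12 allotted to Hakon's branch passes to Hakon's issue by representation.
The 1/12 is divided into 3 equal shares of 1/36 among Asgeir, Njord, Ylva.
Asgeir is living and takes 1/36.
Njord is living and takes 1/36.
Ylva is living and takes 1/36.
Solveig is living and takes 1/12.
Tove is living and takes 1/12.
Sindre is living and takes 1/4.

Asgeir 1/36; Hallvard 1/4; Njord 1/36; Oskar 1/4; Sindre 1/4; Solveig 1/12; Tove 1/12; Ylva 1/36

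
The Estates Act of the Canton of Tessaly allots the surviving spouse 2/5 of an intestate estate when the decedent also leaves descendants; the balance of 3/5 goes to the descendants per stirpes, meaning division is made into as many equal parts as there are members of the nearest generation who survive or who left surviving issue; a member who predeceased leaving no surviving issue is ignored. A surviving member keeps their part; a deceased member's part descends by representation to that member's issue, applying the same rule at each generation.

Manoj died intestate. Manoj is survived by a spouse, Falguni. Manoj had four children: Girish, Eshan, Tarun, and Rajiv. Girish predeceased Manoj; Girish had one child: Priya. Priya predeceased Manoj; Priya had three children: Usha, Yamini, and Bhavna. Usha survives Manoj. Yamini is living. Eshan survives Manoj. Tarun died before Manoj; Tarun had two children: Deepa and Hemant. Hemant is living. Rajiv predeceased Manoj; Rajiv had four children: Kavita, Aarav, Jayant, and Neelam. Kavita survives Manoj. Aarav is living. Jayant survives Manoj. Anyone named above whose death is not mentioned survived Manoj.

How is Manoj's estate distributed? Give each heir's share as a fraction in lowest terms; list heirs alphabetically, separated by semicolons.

Falguni, as surviving spouse, takes 2/5.
The remaining 3/5 passes to Manoj's descendants per stirpes.
The 3/5 is divided into 4 equal shares of 3/20 among Girish, Eshan, Tarun, Rajiv.
Girish predeceased; the 3/20 allotted to Girish's branch passes to Girish's issue by representation.
Priya's line is the sole branch at this level, so the full 3/20 passes to Priya's issue by representation.
The 3/20 is divided into 3 equal shares of 1/20 among Usha, Yamini, Bhavna.
Usha is living and takes 1/20.
Yamini is living and takes 1/20.
Bhavna is living and takes 1/20.
Eshan is living and takes 3/20.
Tarun predeceased; the 3/20 allotted to Tarun's branch passes to Tarun's issue by representation.
The 3/20 is divided into 2 equal shares of 3/40 among Deepa, Hemant.
Deepa is living and takes 3/40.
Hemant is living and takes 3/40.
Rajiv predeceased; the 3/20 allotted to Rajiv's branch passes to Rajiv's issue by representation.
The 3/20 is divided into 4 equal shares of 3/80 among Kavita, Aarav, Jayant, Neelam.
Kavita is living and takes 3/80.
Aarav is living and takes 3/80.
Jayant is living and takes 3/80.
Neelam is living and takes 3/80.

Aarav 3/80; Bhavna 1/20; Deepa 3/40; Eshan 3/20; Falguni 2/5; Hemant 3/40; Jayant 3/80; Kavita 3/80; Neelam 3/80; Usha 1/20; Yamini 1/20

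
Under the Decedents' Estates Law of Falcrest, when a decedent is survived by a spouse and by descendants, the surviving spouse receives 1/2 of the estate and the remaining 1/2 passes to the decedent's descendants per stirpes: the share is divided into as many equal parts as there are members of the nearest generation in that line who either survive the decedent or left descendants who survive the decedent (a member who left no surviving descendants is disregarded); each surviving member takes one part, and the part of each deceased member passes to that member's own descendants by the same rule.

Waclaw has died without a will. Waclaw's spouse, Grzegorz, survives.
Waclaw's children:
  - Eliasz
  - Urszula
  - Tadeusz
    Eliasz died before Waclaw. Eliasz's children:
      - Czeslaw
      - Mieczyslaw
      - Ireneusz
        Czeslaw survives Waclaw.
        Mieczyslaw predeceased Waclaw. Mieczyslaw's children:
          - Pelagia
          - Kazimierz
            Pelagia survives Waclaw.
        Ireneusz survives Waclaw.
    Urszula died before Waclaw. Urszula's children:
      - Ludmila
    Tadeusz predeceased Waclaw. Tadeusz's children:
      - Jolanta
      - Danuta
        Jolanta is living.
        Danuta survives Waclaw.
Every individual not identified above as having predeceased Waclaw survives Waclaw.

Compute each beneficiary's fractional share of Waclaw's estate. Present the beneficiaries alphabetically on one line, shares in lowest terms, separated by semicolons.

Grzegorz, as surviving spouse, takes 1/2.
The remaining 1/2 passes to Waclaw's descendants per stirpes.
The 1/2 is divided into 3 equal shares of 1/6 among Eliasz, Urszula, Tadeusz.
Eliasz predeceased; the 1/6 allotted to Eliasz's branch passes to Eliasz's issue by representation.
The 1/6 is divided into 3 equal shares of 1/18 among Czeslaw, Mieczyslaw, Ireneusz.
Czeslaw is living and takes 1/18.
Mieczyslaw predeceased; the 1/18 allotted to Mieczyslaw's branch passes to Mieczyslaw's issue by representation.
The 1/18 is divided into 2 equal shares of 1/36 among Pelagia, Kazimierz.
Pelagia is living and takes 1/36.
Kazimierz is living and takes 1/36.
Ireneusz is living and takes 1/18.
Urszula predeceased; the 1/6 allotted to Urszula's branch passes to Urszula's issue by representation.
Ludmila is the sole taker at this level and receives the full 1/6.
Tadeusz predeceased; the 1/6 allotted to Tadeusz's branch passes to Tadeusz's issue by representation.
The 1/6 is divided into 2 equal shares of 1/12 among Jolanta, Danuta.
Jolanta is living and takes 1/12.
Danuta is living and takes 1/12.

Czeslaw 1/18; Danuta 1/12; Grzegorz 1/2; Ireneusz 1/18; Jolanta 1/12; Kazimierz 1/36; Ludmila 1/6; Pelagia 1/36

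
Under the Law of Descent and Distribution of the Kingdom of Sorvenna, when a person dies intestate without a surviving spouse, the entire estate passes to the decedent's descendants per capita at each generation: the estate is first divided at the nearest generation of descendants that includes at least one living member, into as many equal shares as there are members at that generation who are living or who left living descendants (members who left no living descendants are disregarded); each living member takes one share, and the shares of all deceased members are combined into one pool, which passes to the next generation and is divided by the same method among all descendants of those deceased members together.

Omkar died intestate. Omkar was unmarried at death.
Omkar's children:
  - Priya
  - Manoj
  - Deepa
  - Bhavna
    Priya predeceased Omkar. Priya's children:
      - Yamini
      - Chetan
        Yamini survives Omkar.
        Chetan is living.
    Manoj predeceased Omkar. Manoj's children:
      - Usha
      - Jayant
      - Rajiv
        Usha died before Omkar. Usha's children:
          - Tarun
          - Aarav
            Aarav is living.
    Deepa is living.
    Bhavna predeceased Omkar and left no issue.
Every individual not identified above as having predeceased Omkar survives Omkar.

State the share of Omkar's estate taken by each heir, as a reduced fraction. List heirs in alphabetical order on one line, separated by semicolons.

Aarav 1/15; Chetan 2/15; Deepa 1/3; Jayant 2/15; Rajiv 2/15; Tarun 1/15; Yamini 2/15

There is no surviving spouse, so the entire estate passes to Omkar's descendants per capita at each generation.
At generation 1 (Priya, Manoj, Deepa) there are 3 shares of (1)/3 = 1/3 each.
Living: Deepa — each takes 1/3.
Deceased: Priya and Manoj. Their combined 2/3 is pooled and carried to generation 2.
At generation 2 (Yamini, Chetan, Usha, Jayant, Rajiv) there are 5 shares of (2/3)/5 = 2/15 each.
Living: Yamini, Chetan, Jayant, and Rajiv — each takes 2/15.
Deceased: Usha. That 2/15 share is carried to generation 3.
At generation 3 (Tarun, Aarav) there are 2 shares of (2/15)/2 = 1/15 each.
Living: Tarun and Aarav — each takes 1/15.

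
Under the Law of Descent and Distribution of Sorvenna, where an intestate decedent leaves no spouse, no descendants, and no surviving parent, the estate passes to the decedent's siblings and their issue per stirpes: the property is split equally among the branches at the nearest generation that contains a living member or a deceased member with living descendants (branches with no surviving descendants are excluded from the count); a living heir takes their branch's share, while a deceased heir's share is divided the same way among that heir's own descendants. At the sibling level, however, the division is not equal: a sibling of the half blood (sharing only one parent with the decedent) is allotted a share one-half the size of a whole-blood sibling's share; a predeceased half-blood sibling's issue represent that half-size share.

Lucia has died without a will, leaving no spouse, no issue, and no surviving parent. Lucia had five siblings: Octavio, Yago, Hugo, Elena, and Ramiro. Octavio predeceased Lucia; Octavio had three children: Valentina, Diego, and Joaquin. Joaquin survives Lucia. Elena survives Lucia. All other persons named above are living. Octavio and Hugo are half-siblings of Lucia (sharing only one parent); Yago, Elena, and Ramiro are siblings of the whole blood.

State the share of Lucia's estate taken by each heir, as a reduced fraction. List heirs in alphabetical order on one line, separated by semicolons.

No spouse, descendants, or parent survives, so the estate passes to Lucia's siblings per stirpes.
Half-blood siblings count for one-half the weight of whole-blood siblings at the initial division.
Dividing 1 in proportion to weights (total weight 4): Octavio (weight 1/2) → 1/8; Yago (weight 1) → 1/4; Hugo (weight 1/2) → 1/8; Elena (weight 1) → 1/4; Ramiro (weight 1) → 1/4.
Octavio predeceased; the 1/8 allotted to Octavio's branch passes to Octavio's issue by representation.
The 1/8 is divided into 3 equal shares of 1/24 among Valentina, Diego, Joaquin.
Valentina is living and takes 1/24.
Diego is living and takes 1/24.
Joaquin is living and takes 1/24.
Yago is living and takes 1/4.
Hugo is living and takes 1/8.
Elena is living and takes 1/4.
Ramiro is living and takes 1/4.

Diego 1/24; Elena 1/4; Hugo 1/8; Joaquin 1/24; Ramiro 1/4; Valentina 1/24; Yago 1/4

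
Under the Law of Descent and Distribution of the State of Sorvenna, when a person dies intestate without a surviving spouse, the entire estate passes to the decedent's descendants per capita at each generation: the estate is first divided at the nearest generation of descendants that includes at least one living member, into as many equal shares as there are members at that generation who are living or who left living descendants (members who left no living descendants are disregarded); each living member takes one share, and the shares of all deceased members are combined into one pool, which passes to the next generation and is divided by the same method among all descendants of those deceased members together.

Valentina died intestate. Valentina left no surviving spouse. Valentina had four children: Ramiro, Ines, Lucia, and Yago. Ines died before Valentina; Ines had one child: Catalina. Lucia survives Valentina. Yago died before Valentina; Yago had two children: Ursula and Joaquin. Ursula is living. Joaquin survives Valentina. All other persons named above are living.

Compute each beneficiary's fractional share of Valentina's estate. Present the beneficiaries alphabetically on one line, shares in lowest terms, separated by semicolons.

Catalina 1/6; Joaquin 1/6; Lucia 1/4; Ramiro 1/4; Ursula 1/6

There is no surviving spouse, so the entire estate passes to Valentina's descendants per capita at each generation.
At generation 1 (Ramiro, Ines, Lucia, Yago) there are 4 shares of (1)/4 = 1/4 each.
Living: Ramiro and Lucia — each takes 1/4.
Deceased: Ines and Yago. Their combined 1/2 is pooled and carried to generation 2.
At generation 2 (Catalina, Ursula, Joaquin) there are 3 shares of (1/2)/3 = 1/6 each.
Living: Catalina, Ursula, and Joaquin — each takes 1/6.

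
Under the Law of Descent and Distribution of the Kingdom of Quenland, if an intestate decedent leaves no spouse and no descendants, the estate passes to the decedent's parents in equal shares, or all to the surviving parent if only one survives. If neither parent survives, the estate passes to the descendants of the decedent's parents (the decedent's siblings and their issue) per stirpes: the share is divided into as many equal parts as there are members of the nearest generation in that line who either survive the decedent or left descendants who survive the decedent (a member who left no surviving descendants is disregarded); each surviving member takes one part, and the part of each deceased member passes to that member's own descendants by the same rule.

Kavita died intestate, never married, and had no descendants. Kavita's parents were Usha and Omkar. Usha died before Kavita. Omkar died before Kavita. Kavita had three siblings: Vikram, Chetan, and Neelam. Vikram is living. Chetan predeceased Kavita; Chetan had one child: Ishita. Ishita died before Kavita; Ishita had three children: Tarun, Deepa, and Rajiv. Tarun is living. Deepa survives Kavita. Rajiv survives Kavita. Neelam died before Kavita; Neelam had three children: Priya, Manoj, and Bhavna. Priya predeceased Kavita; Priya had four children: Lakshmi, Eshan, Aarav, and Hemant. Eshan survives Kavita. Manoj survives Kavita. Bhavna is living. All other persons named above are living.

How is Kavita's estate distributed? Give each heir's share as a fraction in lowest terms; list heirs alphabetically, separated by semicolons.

Aarav 1/36; Bhavna 1/9; Deepa 1/9; Eshan 1/36; Hemant 1/36; Lakshmi 1/36; Manoj 1/9; Rajiv 1/9; Tarun 1/9; Vikram 1/3

Neither parent survives and there are no descendants, so the estate passes to Kavita's siblings and their issue per stirpes.
The estate is divided into 3 equal shares of 1/3 among Vikram, Chetan, Neelam.
Vikram is living and takes 1/3.
Chetan predeceased; the 1/3 allotted to Chetan's branch passes to Chetan's issue by representation.
Ishita's line is the sole branch at this level, so the full 1/3 passes to Ishita's issue by representation.
The 1/3 is divided into 3 equal shares of 1/9 among Tarun, Deepa, Rajiv.
Tarun is living and takes 1/9.
Deepa is living and takes 1/9.
Rajiv is living and takes 1/9.
Neelam predeceased; the 1/3 allotted to Neelam's branch passes to Neelam's issue by representation.
The 1/3 is divided into 3 equal shares of 1/9 among Priya, Manoj, Bhavna.
Priya predeceased; the 1/9 allotted to Priya's branch passes to Priya's issue by representation.
The 1/9 is divided into 4 equal shares of 1/36 among Lakshmi, Eshan, Aarav, Hemant.
Lakshmi is living and takes 1/36.
Eshan is living and takes 1/36.
Aarav is living and takes 1/36.
Hemant is living and takes 1/36.
Manoj is living and takes 1/9.
Bhavna is living and takes 1/9.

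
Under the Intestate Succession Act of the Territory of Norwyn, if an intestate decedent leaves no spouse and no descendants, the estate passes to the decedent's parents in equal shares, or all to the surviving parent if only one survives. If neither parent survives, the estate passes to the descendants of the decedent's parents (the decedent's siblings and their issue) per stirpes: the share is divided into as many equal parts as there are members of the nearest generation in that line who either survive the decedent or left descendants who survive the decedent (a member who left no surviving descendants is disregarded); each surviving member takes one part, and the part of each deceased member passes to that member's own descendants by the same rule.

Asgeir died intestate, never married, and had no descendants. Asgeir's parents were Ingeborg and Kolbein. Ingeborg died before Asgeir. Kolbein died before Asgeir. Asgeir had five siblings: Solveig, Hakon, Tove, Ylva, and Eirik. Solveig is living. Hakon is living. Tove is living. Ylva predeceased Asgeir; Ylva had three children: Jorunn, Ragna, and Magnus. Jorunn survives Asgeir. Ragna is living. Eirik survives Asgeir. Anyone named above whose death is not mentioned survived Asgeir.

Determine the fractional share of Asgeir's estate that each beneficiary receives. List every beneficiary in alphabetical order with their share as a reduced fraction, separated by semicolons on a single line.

Eirik 1/5; Hakon 1/5; Jorunn 1/15; Magnus 1/15; Ragna 1/15; Solveig 1/5; Tove 1/5

Neither parent survives and there are no descendants, so the estate passes to Asgeir's siblings and their issue per stirpes.
The estate is divided into 5 equal shares of 1/5 among Solveig, Hakon, Tove, Ylva, Eirik.
Solveig is living and takes 1/5.
Hakon is living and takes 1/5.
Tove is living and takes 1/5.
Ylva predeceased; the 1/5 allotted to Ylva's branch passes to Ylva's issue by representation.
The 1/5 is divided into 3 equal shares of 1/15 among Jorunn, Ragna, Magnus.
Jorunn is living and takes 1/15.
Ragna is living and takes 1/15.
Magnus is living and takes 1/15.
Eirik is living and takes 1/5.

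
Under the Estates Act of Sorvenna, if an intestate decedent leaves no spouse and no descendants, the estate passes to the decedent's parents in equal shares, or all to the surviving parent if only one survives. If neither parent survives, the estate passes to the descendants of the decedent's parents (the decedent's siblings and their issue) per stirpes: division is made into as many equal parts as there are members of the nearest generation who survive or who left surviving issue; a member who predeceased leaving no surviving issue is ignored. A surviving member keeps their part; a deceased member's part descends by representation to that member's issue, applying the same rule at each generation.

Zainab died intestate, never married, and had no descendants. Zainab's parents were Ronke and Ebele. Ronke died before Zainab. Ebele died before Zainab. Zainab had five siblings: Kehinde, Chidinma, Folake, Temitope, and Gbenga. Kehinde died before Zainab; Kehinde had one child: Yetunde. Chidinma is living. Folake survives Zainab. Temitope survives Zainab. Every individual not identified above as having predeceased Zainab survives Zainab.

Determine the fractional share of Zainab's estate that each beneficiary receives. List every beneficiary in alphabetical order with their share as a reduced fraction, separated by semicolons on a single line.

Chidinma 1/5; Folake 1/5; Gbenga 1/5; Temitope 1/5; Yetunde 1/5

Neither parent survives and there are no descendants, so the estate passes to Zainab's siblings and their issue per stirpes.
The estate is divided into 5 equal shares of 1/5 among Kehinde, Chidinma, Folake, Temitope, Gbenga.
Kehinde predeceased; the 1/5 allotted to Kehinde's branch passes to Kehinde's issue by representation.
Yetunde is the sole taker at this level and receives the full 1/5.
Chidinma is living and takes 1/5.
Folake is living and takes 1/5.
Temitope is living and takes 1/5.
Gbenga is living and takes 1/5.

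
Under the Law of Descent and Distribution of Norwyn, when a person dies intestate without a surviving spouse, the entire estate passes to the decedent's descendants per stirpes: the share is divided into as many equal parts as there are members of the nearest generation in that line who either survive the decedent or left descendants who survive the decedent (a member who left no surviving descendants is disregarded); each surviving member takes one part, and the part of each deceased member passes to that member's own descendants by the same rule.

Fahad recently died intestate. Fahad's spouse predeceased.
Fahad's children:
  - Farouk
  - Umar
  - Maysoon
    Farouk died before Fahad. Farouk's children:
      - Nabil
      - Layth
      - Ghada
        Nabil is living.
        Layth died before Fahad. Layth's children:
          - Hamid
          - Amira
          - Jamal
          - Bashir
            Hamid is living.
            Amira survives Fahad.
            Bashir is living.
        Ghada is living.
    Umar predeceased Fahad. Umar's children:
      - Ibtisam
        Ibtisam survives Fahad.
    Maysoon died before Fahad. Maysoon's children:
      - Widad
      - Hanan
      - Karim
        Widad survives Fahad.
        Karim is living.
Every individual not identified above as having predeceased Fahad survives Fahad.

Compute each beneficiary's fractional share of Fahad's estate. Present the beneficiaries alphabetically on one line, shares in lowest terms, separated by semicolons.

There is no surviving spouse, so the entire estate passes to Fahad's descendants per stirpes.
The estate is divided into 3 equal shares of 1/3 among Farouk, Umar, Maysoon.
Farouk predeceased; the 1/3 allotted to Farouk's branch passes to Farouk's issue by representation.
The 1/3 is divided into 3 equal shares of 1/9 among Nabil, Layth, Ghada.
Nabil is living and takes 1/9.
Layth predeceased; the 1/9 allotted to Layth's branch passes to Layth's issue by representation.
The 1/9 is divided into 4 equal shares of 1/36 among Hamid, Amira, Jamal, Bashir.
Hamid is living and takes 1/36.
Amira is living and takes 1/36.
Jamal is living and takes 1/36.
Bashir is living and takes 1/36.
Ghada is living and takes 1/9.
Umar predeceased; the 1/3 allotted to Umar's branch passes to Umar's issue by representation.
Ibtisam is the sole taker at this level and receives the full 1/3.
Maysoon predeceased; the 1/3 allotted to Maysoon's branch passes to Maysoon's issue by representation.
The 1/3 is divided into 3 equal shares of 1/9 among Widad, Hanan, Karim.
Widad is living and takes 1/9.
Hanan is living and takes 1/9.
Karim is living and takes 1/9.

Amira 1/36; Bashir 1/36; Ghada 1/9; Hamid 1/36; Hanan 1/9; Ibtisam 1/3; Jamal 1/36; Karim 1/9; Nabil 1/9; Widad 1/9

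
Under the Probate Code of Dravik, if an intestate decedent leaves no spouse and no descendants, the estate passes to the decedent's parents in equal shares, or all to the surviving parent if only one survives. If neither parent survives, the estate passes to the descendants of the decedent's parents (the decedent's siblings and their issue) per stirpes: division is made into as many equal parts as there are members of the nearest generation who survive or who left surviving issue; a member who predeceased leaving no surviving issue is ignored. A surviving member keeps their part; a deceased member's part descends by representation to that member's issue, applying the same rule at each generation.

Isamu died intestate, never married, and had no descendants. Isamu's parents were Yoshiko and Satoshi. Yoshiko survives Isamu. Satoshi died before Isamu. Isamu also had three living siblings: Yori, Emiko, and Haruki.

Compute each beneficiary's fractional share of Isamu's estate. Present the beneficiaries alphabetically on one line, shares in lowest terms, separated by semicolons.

Yoshiko 1

Only one parent, Yoshiko, survives, so Yoshiko takes the entire estate. The siblings take nothing because a surviving parent has priority.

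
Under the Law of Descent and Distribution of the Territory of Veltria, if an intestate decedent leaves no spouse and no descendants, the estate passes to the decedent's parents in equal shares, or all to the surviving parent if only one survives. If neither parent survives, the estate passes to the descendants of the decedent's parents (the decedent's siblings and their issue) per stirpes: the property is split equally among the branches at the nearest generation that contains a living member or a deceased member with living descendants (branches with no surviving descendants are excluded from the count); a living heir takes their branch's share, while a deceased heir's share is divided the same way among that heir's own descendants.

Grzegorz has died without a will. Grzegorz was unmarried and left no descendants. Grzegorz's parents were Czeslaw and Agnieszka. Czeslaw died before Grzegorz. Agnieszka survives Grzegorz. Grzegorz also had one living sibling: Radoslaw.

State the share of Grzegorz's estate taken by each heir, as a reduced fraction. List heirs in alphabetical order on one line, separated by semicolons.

Only one parent, Agnieszka, survives, so Agnieszka takes the entire estate. The siblings take nothing because a surviving parent has priority.

Agnieszka 1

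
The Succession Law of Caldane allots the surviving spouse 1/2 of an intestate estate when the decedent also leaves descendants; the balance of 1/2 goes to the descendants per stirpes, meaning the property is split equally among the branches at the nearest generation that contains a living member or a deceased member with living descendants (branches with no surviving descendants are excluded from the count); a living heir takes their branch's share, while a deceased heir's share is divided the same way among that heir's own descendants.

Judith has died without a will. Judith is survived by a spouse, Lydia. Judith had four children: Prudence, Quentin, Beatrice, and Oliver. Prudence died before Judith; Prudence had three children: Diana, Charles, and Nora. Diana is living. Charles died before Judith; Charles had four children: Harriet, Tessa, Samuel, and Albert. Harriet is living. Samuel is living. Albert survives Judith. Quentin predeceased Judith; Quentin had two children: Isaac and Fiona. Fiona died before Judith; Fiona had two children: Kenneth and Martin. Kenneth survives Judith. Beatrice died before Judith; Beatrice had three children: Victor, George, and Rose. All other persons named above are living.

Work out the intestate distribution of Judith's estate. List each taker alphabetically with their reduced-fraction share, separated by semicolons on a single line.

Lydia, as surviving spouse, takes 1/2.
The remaining 1/2 passes to Judith's descendants per stirpes.
The 1/2 is divided into 4 equal shares of 1/8 among Prudence, Quentin, Beatrice, Oliver.
Prudence predeceased; the 1/8 allotted to Prudence's branch passes to Prudence's issue by representation.
The 1/8 is divided into 3 equal shares of 1/24 among Diana, Charles, Nora.
Diana is living and takes 1/24.
Charles predeceased; the 1/24 allotted to Charles's branch passes to Charles's issue by representation.
The 1/24 is divided into 4 equal shares of 1/96 among Harriet, Tessa, Samuel, Albert.
Harriet is living and takes 1/96.
Tessa is living and takes 1/96.
Samuel is living and takes 1/96.
Albert is living and takes 1/96.
Nora is living and takes 1/24.
Quentin predeceased; the 1/8 allotted to Quentin's branch passes to Quentin's issue by representation.
The 1/8 is divided into 2 equal shares of 1/16 among Isaac, Fiona.
Isaac is living and takes 1/16.
Fiona predeceased; the 1/16 allotted to Fiona's branch passes to Fiona's issue by representation.
The 1/16 is divided into 2 equal shares of 1/32 among Kenneth, Martin.
Kenneth is living and takes 1/32.
Martin is living and takes 1/32.
Beatrice predeceased; the 1/8 allotted to Beatrice's branch passes to Beatrice's issue by representation.
The 1/8 is divided into 3 equal shares of 1/24 among Victor, George, Rose.
Victor is living and takes 1/24.
George is living and takes 1/24.
Rose is living and takes 1/24.
Oliver is living and takes 1/8.

Albert 1/96; Diana 1/24; George 1/24; Harriet 1/96; Isaac 1/16; Kenneth 1/32; Lydia 1/2; Martin 1/32; Nora 1/24; Oliver 1/8; Rose 1/24; Samuel 1/96; Tessa 1/96; Victor 1/24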